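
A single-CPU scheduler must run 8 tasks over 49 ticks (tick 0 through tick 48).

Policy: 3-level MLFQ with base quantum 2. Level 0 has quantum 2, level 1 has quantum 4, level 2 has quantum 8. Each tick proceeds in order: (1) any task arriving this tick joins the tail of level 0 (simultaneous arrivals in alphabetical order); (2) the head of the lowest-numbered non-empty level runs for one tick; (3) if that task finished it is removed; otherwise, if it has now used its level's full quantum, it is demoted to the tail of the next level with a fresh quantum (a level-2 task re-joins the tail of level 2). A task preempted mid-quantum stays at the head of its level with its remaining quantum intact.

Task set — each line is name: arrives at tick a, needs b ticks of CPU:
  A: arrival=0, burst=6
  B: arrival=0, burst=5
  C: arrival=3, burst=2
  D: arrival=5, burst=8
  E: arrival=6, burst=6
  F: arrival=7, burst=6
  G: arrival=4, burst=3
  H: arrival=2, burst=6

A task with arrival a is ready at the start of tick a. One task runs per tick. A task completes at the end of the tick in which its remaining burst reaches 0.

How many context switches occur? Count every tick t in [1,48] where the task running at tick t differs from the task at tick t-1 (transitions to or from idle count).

context switches = 16

t=0: L0/L1/L2 = AB/-/- → run A
t=1: L0/L1/L2 = AB/-/- → run A
t=2: L0/L1/L2 = BH/A/- → run B
t=3: L0/L1/L2 = BHC/A/- → run B
t=4: L0/L1/L2 = HCG/AB/- → run H
t=5: L0/L1/L2 = HCGD/AB/- → run H
t=6: L0/L1/L2 = CGDE/ABH/- → run C
t=7: L0/L1/L2 = CGDEF/ABH/- → run C
t=8: L0/L1/L2 = GDEF/ABH/- → run G
t=9: L0/L1/L2 = GDEF/ABH/- → run G
t=10: L0/L1/L2 = DEF/ABHG/- → run D
t=11: L0/L1/L2 = DEF/ABHG/- → run D
t=12: L0/L1/L2 = EF/ABHGD/- → run E
t=13: L0/L1/L2 = EF/ABHGD/- → run E
t=14: L0/L1/L2 = F/ABHGDE/- → run F
t=15: L0/L1/L2 = F/ABHGDE/- → run F
t=16: L0/L1/L2 = -/ABHGDEF/- → run A
t=17: L0/L1/L2 = -/ABHGDEF/- → run A
t=18: L0/L1/L2 = -/ABHGDEF/- → run A
t=19: L0/L1/L2 = -/ABHGDEF/- → run A
t=20: L0/L1/L2 = -/BHGDEF/- → run B
t=21: L0/L1/L2 = -/BHGDEF/- → run B
t=22: L0/L1/L2 = -/BHGDEF/- → run B
t=23: L0/L1/L2 = -/HGDEF/- → run H
t=24: L0/L1/L2 = -/HGDEF/- → run H
t=25: L0/L1/L2 = -/HGDEF/- → run H
t=26: L0/L1/L2 = -/HGDEF/- → run H
t=27: L0/L1/L2 = -/GDEF/- → run G
t=28: L0/L1/L2 = -/DEF/- → run D
t=29: L0/L1/L2 = -/DEF/- → run D
t=30: L0/L1/L2 = -/DEF/- → run D
t=31: L0/L1/L2 = -/DEF/- → run D
t=32: L0/L1/L2 = -/EF/D → run E
t=33: L0/L1/L2 = -/EF/D → run E
t=34: L0/L1/L2 = -/EF/D → run E
t=35: L0/L1/L2 = -/EF/D → run E
t=36: L0/L1/L2 = -/F/D → run F
t=37: L0/L1/L2 = -/F/D → run F
t=38: L0/L1/L2 = -/F/D → run F
t=39: L0/L1/L2 = -/F/D → run F
t=40: L0/L1/L2 = -/-/D → run D
t=41: L0/L1/L2 = -/-/D → run D
t=42: (idle)
t=43: (idle)
t=44: (idle)
t=45: (idle)
t=46: (idle)
t=47: (idle)
t=48: (idle)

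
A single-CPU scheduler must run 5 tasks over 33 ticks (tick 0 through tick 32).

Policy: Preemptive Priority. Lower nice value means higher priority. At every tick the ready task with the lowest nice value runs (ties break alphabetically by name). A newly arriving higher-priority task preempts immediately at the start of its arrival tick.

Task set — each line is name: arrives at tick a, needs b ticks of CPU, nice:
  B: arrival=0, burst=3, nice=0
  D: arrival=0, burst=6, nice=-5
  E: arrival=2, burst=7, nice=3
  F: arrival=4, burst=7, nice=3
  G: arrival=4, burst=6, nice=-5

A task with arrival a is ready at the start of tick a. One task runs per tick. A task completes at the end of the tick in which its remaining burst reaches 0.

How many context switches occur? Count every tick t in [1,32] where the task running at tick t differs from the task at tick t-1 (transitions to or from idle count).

context switches = 5

t=0: ready={B,D} → run D
t=1: ready={B,D} → run D
t=2: ready={B,D,E} → run D
t=3: ready={B,D,E} → run D
t=4: ready={B,D,E,F,G} → run D
t=5: ready={B,D,E,F,G} → run D
t=6: ready={B,E,F,G} → run G
t=7: ready={B,E,F,G} → run G
t=8: ready={B,E,F,G} → run G
t=9: ready={B,E,F,G} → run G
t=10: ready={B,E,F,G} → run G
t=11: ready={B,E,F,G} → run G
t=12: ready={B,E,F} → run B
t=13: ready={B,E,F} → run B
t=14: ready={B,E,F} → run B
t=15: ready={E,F} → run E
t=16: ready={E,F} → run E
t=17: ready={E,F} → run E
t=18: ready={E,F} → run E
t=19: ready={E,F} → run E
t=20: ready={E,F} → run E
t=21: ready={E,F} → run E
t=22: ready={F} → run F
t=23: ready={F} → run F
t=24: ready={F} → run F
t=25: ready={F} → run F
t=26: ready={F} → run F
t=27: ready={F} → run F
t=28: ready={F} → run F
t=29: (idle)
t=30: (idle)
t=31: (idle)
t=32: (idle)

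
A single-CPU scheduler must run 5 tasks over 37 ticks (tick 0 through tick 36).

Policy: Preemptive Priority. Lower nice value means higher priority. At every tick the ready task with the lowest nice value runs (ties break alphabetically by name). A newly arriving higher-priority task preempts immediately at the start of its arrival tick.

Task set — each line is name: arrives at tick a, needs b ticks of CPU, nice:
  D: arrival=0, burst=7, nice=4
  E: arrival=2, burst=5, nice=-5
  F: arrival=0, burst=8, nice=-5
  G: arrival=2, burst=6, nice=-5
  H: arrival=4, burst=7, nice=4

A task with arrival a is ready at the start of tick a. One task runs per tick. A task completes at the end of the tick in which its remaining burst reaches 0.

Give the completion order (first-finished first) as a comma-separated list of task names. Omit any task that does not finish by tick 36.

completion order = E, F, G, D, H

t=0: ready={D,F} → run F
t=1: ready={D,F} → run F
t=2: ready={D,E,F,G} → run E
t=3: ready={D,E,F,G} → run E
t=4: ready={D,E,F,G,H} → run E
t=5: ready={D,E,F,G,H} → run E
t=6: ready={D,E,F,G,H} → run E
t=7: ready={D,F,G,H} → run F
t=8: ready={D,F,G,H} → run F
t=9: ready={D,F,G,H} → run F
t=10: ready={D,F,G,H} → run F
t=11: ready={D,F,G,H} → run F
t=12: ready={D,F,G,H} → run F
t=13: ready={D,G,H} → run G
t=14: ready={D,G,H} → run G
t=15: ready={D,G,H} → run G
t=16: ready={D,G,H} → run G
t=17: ready={D,G,H} → run G
t=18: ready={D,G,H} → run G
t=19: ready={D,H} → run D
t=20: ready={D,H} → run D
t=21: ready={D,H} → run D
t=22: ready={D,H} → run D
t=23: ready={D,H} → run D
t=24: ready={D,H} → run D
t=25: ready={D,H} → run D
t=26: ready={H} → run H
t=27: ready={H} → run H
t=28: ready={H} → run H
t=29: ready={H} → run H
t=30: ready={H} → run H
t=31: ready={H} → run H
t=32: ready={H} → run H
t=33: (idle)
t=34: (idle)
t=35: (idle)
t=36: (idle)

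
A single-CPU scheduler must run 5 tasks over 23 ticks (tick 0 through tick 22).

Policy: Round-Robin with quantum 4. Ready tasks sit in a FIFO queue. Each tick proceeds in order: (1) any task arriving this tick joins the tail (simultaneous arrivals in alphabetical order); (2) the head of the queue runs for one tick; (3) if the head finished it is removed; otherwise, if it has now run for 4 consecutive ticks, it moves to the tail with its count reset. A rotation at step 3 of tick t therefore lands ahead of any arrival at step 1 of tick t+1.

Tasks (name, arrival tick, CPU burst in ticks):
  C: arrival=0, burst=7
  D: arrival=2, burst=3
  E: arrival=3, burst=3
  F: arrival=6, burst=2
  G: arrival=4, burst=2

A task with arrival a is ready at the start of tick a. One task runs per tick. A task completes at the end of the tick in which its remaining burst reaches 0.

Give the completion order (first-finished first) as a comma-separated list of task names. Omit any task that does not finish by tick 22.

completion order = D, E, C, G, F

t=0: queue=[C] q_used=0 → run C
t=1: queue=[C] q_used=1 → run C
t=2: queue=[C,D] q_used=2 → run C
t=3: queue=[C,D,E] q_used=3 → run C
t=4: queue=[D,E,C,G] q_used=0 → run D
t=5: queue=[D,E,C,G] q_used=1 → run D
t=6: queue=[D,E,C,G,F] q_used=2 → run D
t=7: queue=[E,C,G,F] q_used=0 → run E
t=8: queue=[E,C,G,F] q_used=1 → run E
t=9: queue=[E,C,G,F] q_used=2 → run E
t=10: queue=[C,G,F] q_used=0 → run C
t=11: queue=[C,G,F] q_used=1 → run C
t=12: queue=[C,G,F] q_used=2 → run C
t=13: queue=[G,F] q_used=0 → run G
t=14: queue=[G,F] q_used=1 → run G
t=15: queue=[F] q_used=0 → run F
t=16: queue=[F] q_used=1 → run F
t=17: (idle)
t=18: (idle)
t=19: (idle)
t=20: (idle)
t=21: (idle)
t=22: (idle)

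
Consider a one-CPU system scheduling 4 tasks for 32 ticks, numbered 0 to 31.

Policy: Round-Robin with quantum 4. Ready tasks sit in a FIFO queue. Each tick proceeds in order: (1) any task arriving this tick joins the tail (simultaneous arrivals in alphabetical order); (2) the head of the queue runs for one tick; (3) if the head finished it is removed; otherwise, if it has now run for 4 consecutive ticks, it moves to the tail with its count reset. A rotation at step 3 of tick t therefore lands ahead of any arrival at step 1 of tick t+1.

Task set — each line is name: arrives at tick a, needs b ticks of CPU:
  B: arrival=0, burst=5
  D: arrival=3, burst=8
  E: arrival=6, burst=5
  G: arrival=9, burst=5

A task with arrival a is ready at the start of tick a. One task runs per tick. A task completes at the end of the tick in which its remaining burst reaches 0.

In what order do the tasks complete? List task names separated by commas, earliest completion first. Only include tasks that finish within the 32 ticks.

t=0: queue=[B] q_used=0 → run B
t=1: queue=[B] q_used=1 → run B
t=2: queue=[B] q_used=2 → run B
t=3: queue=[B,D] q_used=3 → run B
t=4: queue=[D,B] q_used=0 → run D
t=5: queue=[D,B] q_used=1 → run D
t=6: queue=[D,B,E] q_used=2 → run D
t=7: queue=[D,B,E] q_used=3 → run D
t=8: queue=[B,E,D] q_used=0 → run B
t=9: queue=[E,D,G] q_used=0 → run E
t=10: queue=[E,D,G] q_used=1 → run E
t=11: queue=[E,D,G] q_used=2 → run E
t=12: queue=[E,D,G] q_used=3 → run E
t=13: queue=[D,G,E] q_used=0 → run D
t=14: queue=[D,G,E] q_used=1 → run D
t=15: queue=[D,G,E] q_used=2 → run D
t=16: queue=[D,G,E] q_used=3 → run D
t=17: queue=[G,E] q_used=0 → run G
t=18: queue=[G,E] q_used=1 → run G
t=19: queue=[G,E] q_used=2 → run G
t=20: queue=[G,E] q_used=3 → run G
t=21: queue=[E,G] q_used=0 → run E
t=22: queue=[G] q_used=0 → run G
t=23: (idle)
t=24: (idle)
t=25: (idle)
t=26: (idle)
t=27: (idle)
t=28: (idle)
t=29: (idle)
t=30: (idle)
t=31: (idle)

completion order = B, D, E, G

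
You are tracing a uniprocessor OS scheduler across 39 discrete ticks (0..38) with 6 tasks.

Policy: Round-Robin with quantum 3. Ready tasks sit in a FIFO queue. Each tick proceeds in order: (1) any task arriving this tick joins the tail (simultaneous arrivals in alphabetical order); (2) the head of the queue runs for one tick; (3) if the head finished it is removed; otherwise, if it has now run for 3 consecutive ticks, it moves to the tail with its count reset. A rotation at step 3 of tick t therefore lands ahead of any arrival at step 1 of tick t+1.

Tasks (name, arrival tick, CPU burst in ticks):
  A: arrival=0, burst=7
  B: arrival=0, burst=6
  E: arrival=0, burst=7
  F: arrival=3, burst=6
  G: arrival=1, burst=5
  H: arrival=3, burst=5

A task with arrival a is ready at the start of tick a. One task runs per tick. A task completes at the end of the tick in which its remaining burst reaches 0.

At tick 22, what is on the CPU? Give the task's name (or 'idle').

running at tick 22 = B

t=0: queue=[A,B,E] q_used=0 → run A
t=1: queue=[A,B,E,G] q_used=1 → run A
t=2: queue=[A,B,E,G] q_used=2 → run A
t=3: queue=[B,E,G,A,F,H] q_used=0 → run B
t=4: queue=[B,E,G,A,F,H] q_used=1 → run B
t=5: queue=[B,E,G,A,F,H] q_used=2 → run B
t=6: queue=[E,G,A,F,H,B] q_used=0 → run E
t=7: queue=[E,G,A,F,H,B] q_used=1 → run E
t=8: queue=[E,G,A,F,H,B] q_used=2 → run E
t=9: queue=[G,A,F,H,B,E] q_used=0 → run G
t=10: queue=[G,A,F,H,B,E] q_used=1 → run G
t=11: queue=[G,A,F,H,B,E] q_used=2 → run G
t=12: queue=[A,F,H,B,E,G] q_used=0 → run A
t=13: queue=[A,F,H,B,E,G] q_used=1 → run A
t=14: queue=[A,F,H,B,E,G] q_used=2 → run A
t=15: queue=[F,H,B,E,G,A] q_used=0 → run F
t=16: queue=[F,H,B,E,G,A] q_used=1 → run F
t=17: queue=[F,H,B,E,G,A] q_used=2 → run F
t=18: queue=[H,B,E,G,A,F] q_used=0 → run H
t=19: queue=[H,B,E,G,A,F] q_used=1 → run H
t=20: queue=[H,B,E,G,A,F] q_used=2 → run H
t=21: queue=[B,E,G,A,F,H] q_used=0 → run B
t=22: queue=[B,E,G,A,F,H] q_used=1 → run B
t=23: queue=[B,E,G,A,F,H] q_used=2 → run B
t=24: queue=[E,G,A,F,H] q_used=0 → run E
t=25: queue=[E,G,A,F,H] q_used=1 → run E
t=26: queue=[E,G,A,F,H] q_used=2 → run E
t=27: queue=[G,A,F,H,E] q_used=0 → run G
t=28: queue=[G,A,F,H,E] q_used=1 → run G
t=29: queue=[A,F,H,E] q_used=0 → run A
t=30: queue=[F,H,E] q_used=0 → run F
t=31: queue=[F,H,E] q_used=1 → run F
t=32: queue=[F,H,E] q_used=2 → run F
t=33: queue=[H,E] q_used=0 → run H
t=34: queue=[H,E] q_used=1 → run H
t=35: queue=[E] q_used=0 → run E
t=36: (idle)
t=37: (idle)
t=38: (idle)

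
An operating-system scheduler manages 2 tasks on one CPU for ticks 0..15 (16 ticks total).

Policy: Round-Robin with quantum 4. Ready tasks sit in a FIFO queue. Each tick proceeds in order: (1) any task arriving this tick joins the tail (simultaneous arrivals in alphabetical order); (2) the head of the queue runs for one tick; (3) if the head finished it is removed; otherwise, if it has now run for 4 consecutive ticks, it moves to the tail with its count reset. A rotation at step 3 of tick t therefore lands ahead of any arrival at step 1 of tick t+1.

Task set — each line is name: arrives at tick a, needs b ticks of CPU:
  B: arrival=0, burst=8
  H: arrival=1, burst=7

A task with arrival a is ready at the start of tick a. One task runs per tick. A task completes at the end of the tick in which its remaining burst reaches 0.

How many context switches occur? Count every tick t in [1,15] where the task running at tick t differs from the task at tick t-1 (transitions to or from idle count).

t=0: queue=[B] q_used=0 → run B
t=1: queue=[B,H] q_used=1 → run B
t=2: queue=[B,H] q_used=2 → run B
t=3: queue=[B,H] q_used=3 → run B
t=4: queue=[H,B] q_used=0 → run H
t=5: queue=[H,B] q_used=1 → run H
t=6: queue=[H,B] q_used=2 → run H
t=7: queue=[H,B] q_used=3 → run H
t=8: queue=[B,H] q_used=0 → run B
t=9: queue=[B,H] q_used=1 → run B
t=10: queue=[B,H] q_used=2 → run B
t=11: queue=[B,H] q_used=3 → run B
t=12: queue=[H] q_used=0 → run H
t=13: queue=[H] q_used=1 → run H
t=14: queue=[H] q_used=2 → run H
t=15: (idle)

context switches = 4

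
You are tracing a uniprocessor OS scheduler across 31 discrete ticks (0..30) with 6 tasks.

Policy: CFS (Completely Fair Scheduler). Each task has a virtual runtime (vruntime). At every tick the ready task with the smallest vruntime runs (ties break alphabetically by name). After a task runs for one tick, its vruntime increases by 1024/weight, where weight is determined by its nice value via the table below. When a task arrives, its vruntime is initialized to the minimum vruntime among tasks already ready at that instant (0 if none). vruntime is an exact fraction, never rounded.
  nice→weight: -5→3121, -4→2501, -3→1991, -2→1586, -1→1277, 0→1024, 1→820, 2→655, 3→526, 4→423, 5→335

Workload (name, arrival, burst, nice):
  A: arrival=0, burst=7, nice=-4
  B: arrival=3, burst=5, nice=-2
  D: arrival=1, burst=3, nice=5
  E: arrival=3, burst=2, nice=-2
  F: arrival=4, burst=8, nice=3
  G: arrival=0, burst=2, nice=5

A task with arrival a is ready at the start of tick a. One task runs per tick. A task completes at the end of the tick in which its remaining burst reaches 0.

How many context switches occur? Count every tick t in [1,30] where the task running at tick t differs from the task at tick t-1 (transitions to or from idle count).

context switches = 22

t=0: vr[A=0 G=0] → run A
t=1: vr[A=1024/2501 D=0 G=0] → run D
t=2: vr[A=1024/2501 D=1024/335 G=0] → run G
t=3: vr[A=1024/2501 B=1024/2501 D=1024/335 E=1024/2501 G=1024/335] → run A
t=4: vr[A=2048/2501 B=1024/2501 D=1024/335 E=1024/2501 F=1024/2501 G=1024/335] → run B
t=5: vr[A=2048/2501 B=34304/32513 D=1024/335 E=1024/2501 F=1024/2501 G=1024/335] → run E
t=6: vr[A=2048/2501 B=34304/32513 D=1024/335 E=34304/32513 F=1024/2501 G=1024/335] → run F
t=7: vr[A=2048/2501 B=34304/32513 D=1024/335 E=34304/32513 F=1549824/657763 G=1024/335] → run A
t=8: vr[A=3072/2501 B=34304/32513 D=1024/335 E=34304/32513 F=1549824/657763 G=1024/335] → run B
t=9: vr[A=3072/2501 B=55296/32513 D=1024/335 E=34304/32513 F=1549824/657763 G=1024/335] → run E
t=10: vr[A=3072/2501 B=55296/32513 D=1024/335 F=1549824/657763 G=1024/335] → run A
t=11: vr[A=4096/2501 B=55296/32513 D=1024/335 F=1549824/657763 G=1024/335] → run A
t=12: vr[A=5120/2501 B=55296/32513 D=1024/335 F=1549824/657763 G=1024/335] → run B
t=13: vr[A=5120/2501 B=76288/32513 D=1024/335 F=1549824/657763 G=1024/335] → run A
t=14: vr[A=6144/2501 B=76288/32513 D=1024/335 F=1549824/657763 G=1024/335] → run B
t=15: vr[A=6144/2501 B=97280/32513 D=1024/335 F=1549824/657763 G=1024/335] → run F
t=16: vr[A=6144/2501 B=97280/32513 D=1024/335 F=2830336/657763 G=1024/335] → run A
t=17: vr[B=97280/32513 D=1024/335 F=2830336/657763 G=1024/335] → run B
t=18: vr[D=1024/335 F=2830336/657763 G=1024/335] → run D
t=19: vr[D=2048/335 F=2830336/657763 G=1024/335] → run G
t=20: vr[D=2048/335 F=2830336/657763] → run F
t=21: vr[D=2048/335 F=4110848/657763] → run D
t=22: vr[F=4110848/657763] → run F
t=23: vr[F=5391360/657763] → run F
t=24: vr[F=6671872/657763] → run F
t=25: vr[F=7952384/657763] → run F
t=26: vr[F=9232896/657763] → run F
t=27: (idle)
t=28: (idle)
t=29: (idle)
t=30: (idle)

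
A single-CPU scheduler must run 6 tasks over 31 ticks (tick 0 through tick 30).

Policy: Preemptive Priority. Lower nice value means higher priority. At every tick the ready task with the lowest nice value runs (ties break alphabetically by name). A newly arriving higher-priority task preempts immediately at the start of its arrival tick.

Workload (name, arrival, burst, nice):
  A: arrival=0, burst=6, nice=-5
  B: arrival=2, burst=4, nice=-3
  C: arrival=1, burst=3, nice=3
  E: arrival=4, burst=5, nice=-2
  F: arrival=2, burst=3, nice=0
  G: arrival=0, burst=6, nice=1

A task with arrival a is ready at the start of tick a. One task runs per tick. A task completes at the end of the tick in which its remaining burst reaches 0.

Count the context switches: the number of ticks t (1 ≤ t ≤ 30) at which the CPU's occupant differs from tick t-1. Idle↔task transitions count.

t=0: ready={A,G} → run A
t=1: ready={A,C,G} → run A
t=2: ready={A,B,C,F,G} → run A
t=3: ready={A,B,C,F,G} → run A
t=4: ready={A,B,C,E,F,G} → run A
t=5: ready={A,B,C,E,F,G} → run A
t=6: ready={B,C,E,F,G} → run B
t=7: ready={B,C,E,F,G} → run B
t=8: ready={B,C,E,F,G} → run B
t=9: ready={B,C,E,F,G} → run B
t=10: ready={C,E,F,G} → run E
t=11: ready={C,E,F,G} → run E
t=12: ready={C,E,F,G} → run E
t=13: ready={C,E,F,G} → run E
t=14: ready={C,E,F,G} → run E
t=15: ready={C,F,G} → run F
t=16: ready={C,F,G} → run F
t=17: ready={C,F,G} → run F
t=18: ready={C,G} → run G
t=19: ready={C,G} → run G
t=20: ready={C,G} → run G
t=21: ready={C,G} → run G
t=22: ready={C,G} → run G
t=23: ready={C,G} → run G
t=24: ready={C} → run C
t=25: ready={C} → run C
t=26: ready={C} → run C
t=27: (idle)
t=28: (idle)
t=29: (idle)
t=30: (idle)

context switches = 6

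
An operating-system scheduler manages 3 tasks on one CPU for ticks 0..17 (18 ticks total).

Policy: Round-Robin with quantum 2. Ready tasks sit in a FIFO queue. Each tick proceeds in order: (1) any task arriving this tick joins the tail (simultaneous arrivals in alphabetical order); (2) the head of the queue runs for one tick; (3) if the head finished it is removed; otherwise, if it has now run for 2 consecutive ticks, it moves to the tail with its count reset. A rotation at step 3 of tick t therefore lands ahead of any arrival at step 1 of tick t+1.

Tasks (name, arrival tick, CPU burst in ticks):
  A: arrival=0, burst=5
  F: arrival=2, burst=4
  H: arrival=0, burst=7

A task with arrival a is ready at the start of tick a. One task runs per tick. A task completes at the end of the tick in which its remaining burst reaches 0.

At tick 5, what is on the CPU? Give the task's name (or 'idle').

running at tick 5 = A

t=0: queue=[A,H] q_used=0 → run A
t=1: queue=[A,H] q_used=1 → run A
t=2: queue=[H,A,F] q_used=0 → run H
t=3: queue=[H,A,F] q_used=1 → run H
t=4: queue=[A,F,H] q_used=0 → run A
t=5: queue=[A,F,H] q_used=1 → run A
t=6: queue=[F,H,A] q_used=0 → run F
t=7: queue=[F,H,A] q_used=1 → run F
t=8: queue=[H,A,F] q_used=0 → run H
t=9: queue=[H,A,F] q_used=1 → run H
t=10: queue=[A,F,H] q_used=0 → run A
t=11: queue=[F,H] q_used=0 → run F
t=12: queue=[F,H] q_used=1 → run F
t=13: queue=[H] q_used=0 → run H
t=14: queue=[H] q_used=1 → run H
t=15: queue=[H] q_used=0 → run H
t=16: (idle)
t=17: (idle)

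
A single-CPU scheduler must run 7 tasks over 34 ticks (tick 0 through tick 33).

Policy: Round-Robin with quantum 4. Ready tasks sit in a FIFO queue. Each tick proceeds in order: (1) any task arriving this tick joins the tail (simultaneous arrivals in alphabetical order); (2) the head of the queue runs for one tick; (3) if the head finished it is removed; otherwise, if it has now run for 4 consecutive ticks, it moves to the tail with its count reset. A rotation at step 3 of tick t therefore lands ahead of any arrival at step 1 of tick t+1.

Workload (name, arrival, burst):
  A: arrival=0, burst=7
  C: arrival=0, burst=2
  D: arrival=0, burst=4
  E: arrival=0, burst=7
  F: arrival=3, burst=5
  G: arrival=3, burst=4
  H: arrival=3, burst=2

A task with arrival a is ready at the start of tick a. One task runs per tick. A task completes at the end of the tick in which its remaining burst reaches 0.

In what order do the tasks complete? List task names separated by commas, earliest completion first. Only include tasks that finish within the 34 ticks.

t=0: queue=[A,C,D,E] q_used=0 → run A
t=1: queue=[A,C,D,E] q_used=1 → run A
t=2: queue=[A,C,D,E] q_used=2 → run A
t=3: queue=[A,C,D,E,F,G,H] q_used=3 → run A
t=4: queue=[C,D,E,F,G,H,A] q_used=0 → run C
t=5: queue=[C,D,E,F,G,H,A] q_used=1 → run C
t=6: queue=[D,E,F,G,H,A] q_used=0 → run D
t=7: queue=[D,E,F,G,H,A] q_used=1 → run D
t=8: queue=[D,E,F,G,H,A] q_used=2 → run D
t=9: queue=[D,E,F,G,H,A] q_used=3 → run D
t=10: queue=[E,F,G,H,A] q_used=0 → run E
t=11: queue=[E,F,G,H,A] q_used=1 → run E
t=12: queue=[E,F,G,H,A] q_used=2 → run E
t=13: queue=[E,F,G,H,A] q_used=3 → run E
t=14: queue=[F,G,H,A,E] q_used=0 → run F
t=15: queue=[F,G,H,A,E] q_used=1 → run F
t=16: queue=[F,G,H,A,E] q_used=2 → run F
t=17: queue=[F,G,H,A,E] q_used=3 → run F
t=18: queue=[G,H,A,E,F] q_used=0 → run G
t=19: queue=[G,H,A,E,F] q_used=1 → run G
t=20: queue=[G,H,A,E,F] q_used=2 → run G
t=21: queue=[G,H,A,E,F] q_used=3 → run G
t=22: queue=[H,A,E,F] q_used=0 → run H
t=23: queue=[H,A,E,F] q_used=1 → run H
t=24: queue=[A,E,F] q_used=0 → run A
t=25: queue=[A,E,F] q_used=1 → run A
t=26: queue=[A,E,F] q_used=2 → run A
t=27: queue=[E,F] q_used=0 → run E
t=28: queue=[E,F] q_used=1 → run E
t=29: queue=[E,F] q_used=2 → run E
t=30: queue=[F] q_used=0 → run F
t=31: (idle)
t=32: (idle)
t=33: (idle)

completion order = C, D, G, H, A, E, F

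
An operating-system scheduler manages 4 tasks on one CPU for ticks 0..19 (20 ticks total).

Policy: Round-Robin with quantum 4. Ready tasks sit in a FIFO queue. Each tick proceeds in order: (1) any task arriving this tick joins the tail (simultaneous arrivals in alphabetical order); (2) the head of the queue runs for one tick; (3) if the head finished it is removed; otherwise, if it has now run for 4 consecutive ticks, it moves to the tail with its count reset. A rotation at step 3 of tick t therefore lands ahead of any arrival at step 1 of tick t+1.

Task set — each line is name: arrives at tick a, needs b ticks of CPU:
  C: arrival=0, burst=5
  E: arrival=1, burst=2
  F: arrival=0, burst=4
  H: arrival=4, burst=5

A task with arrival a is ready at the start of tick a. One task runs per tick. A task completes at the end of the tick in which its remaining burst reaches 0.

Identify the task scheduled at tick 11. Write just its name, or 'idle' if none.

running at tick 11 = H

t=0: queue=[C,F] q_used=0 → run C
t=1: queue=[C,F,E] q_used=1 → run C
t=2: queue=[C,F,E] q_used=2 → run C
t=3: queue=[C,F,E] q_used=3 → run C
t=4: queue=[F,E,C,H] q_used=0 → run F
t=5: queue=[F,E,C,H] q_used=1 → run F
t=6: queue=[F,E,C,H] q_used=2 → run F
t=7: queue=[F,E,C,H] q_used=3 → run F
t=8: queue=[E,C,H] q_used=0 → run E
t=9: queue=[E,C,H] q_used=1 → run E
t=10: queue=[C,H] q_used=0 → run C
t=11: queue=[H] q_used=0 → run H
t=12: queue=[H] q_used=1 → run H
t=13: queue=[H] q_used=2 → run H
t=14: queue=[H] q_used=3 → run H
t=15: queue=[H] q_used=0 → run H
t=16: (idle)
t=17: (idle)
t=18: (idle)
t=19: (idle)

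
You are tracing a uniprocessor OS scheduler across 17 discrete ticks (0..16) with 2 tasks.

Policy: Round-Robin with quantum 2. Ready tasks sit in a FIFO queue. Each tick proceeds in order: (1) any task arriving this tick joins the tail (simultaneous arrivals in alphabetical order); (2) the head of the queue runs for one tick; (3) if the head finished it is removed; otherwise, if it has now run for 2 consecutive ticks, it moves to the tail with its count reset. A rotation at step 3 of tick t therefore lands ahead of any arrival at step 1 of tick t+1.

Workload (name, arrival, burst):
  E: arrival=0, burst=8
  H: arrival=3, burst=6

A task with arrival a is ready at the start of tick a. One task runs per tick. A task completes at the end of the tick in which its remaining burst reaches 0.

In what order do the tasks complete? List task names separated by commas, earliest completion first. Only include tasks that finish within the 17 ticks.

t=0: queue=[E] q_used=0 → run E
t=1: queue=[E] q_used=1 → run E
t=2: queue=[E] q_used=0 → run E
t=3: queue=[E,H] q_used=1 → run E
t=4: queue=[H,E] q_used=0 → run H
t=5: queue=[H,E] q_used=1 → run H
t=6: queue=[E,H] q_used=0 → run E
t=7: queue=[E,H] q_used=1 → run E
t=8: queue=[H,E] q_used=0 → run H
t=9: queue=[H,E] q_used=1 → run H
t=10: queue=[E,H] q_used=0 → run E
t=11: queue=[E,H] q_used=1 → run E
t=12: queue=[H] q_used=0 → run H
t=13: queue=[H] q_used=1 → run H
t=14: (idle)
t=15: (idle)
t=16: (idle)

completion order = E, H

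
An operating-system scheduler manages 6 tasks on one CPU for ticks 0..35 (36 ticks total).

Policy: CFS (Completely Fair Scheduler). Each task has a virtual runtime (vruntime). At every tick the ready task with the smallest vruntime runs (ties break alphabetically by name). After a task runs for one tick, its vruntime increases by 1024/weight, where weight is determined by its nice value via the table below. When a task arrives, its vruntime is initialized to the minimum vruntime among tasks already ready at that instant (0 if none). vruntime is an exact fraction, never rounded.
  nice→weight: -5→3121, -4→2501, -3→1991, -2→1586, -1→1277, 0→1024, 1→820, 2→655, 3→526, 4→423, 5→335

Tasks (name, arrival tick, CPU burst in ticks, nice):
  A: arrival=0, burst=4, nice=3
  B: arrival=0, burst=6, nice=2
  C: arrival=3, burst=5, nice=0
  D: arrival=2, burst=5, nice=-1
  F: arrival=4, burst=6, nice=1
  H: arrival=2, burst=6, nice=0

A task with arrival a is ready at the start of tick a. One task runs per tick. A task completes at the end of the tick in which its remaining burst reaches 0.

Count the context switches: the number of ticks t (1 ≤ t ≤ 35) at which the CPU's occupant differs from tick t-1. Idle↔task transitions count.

context switches = 31

t=0: vr[A=0 B=0] → run A
t=1: vr[A=512/263 B=0] → run B
t=2: vr[A=512/263 B=1024/655 D=1024/655 H=1024/655] → run B
t=3: vr[A=512/263 B=2048/655 C=1024/655 D=1024/655 H=1024/655] → run C
t=4: vr[A=512/263 B=2048/655 C=1679/655 D=1024/655 F=1024/655 H=1024/655] → run D
t=5: vr[A=512/263 B=2048/655 C=1679/655 D=1978368/836435 F=1024/655 H=1024/655] → run F
t=6: vr[A=512/263 B=2048/655 C=1679/655 D=1978368/836435 F=15104/5371 H=1024/655] → run H
t=7: vr[A=512/263 B=2048/655 C=1679/655 D=1978368/836435 F=15104/5371 H=1679/655] → run A
t=8: vr[A=1024/263 B=2048/655 C=1679/655 D=1978368/836435 F=15104/5371 H=1679/655] → run D
t=9: vr[A=1024/263 B=2048/655 C=1679/655 D=2649088/836435 F=15104/5371 H=1679/655] → run C
t=10: vr[A=1024/263 B=2048/655 C=2334/655 D=2649088/836435 F=15104/5371 H=1679/655] → run H
t=11: vr[A=1024/263 B=2048/655 C=2334/655 D=2649088/836435 F=15104/5371 H=2334/655] → run F
t=12: vr[A=1024/263 B=2048/655 C=2334/655 D=2649088/836435 F=109056/26855 H=2334/655] → run B
t=13: vr[A=1024/263 B=3072/655 C=2334/655 D=2649088/836435 F=109056/26855 H=2334/655] → run D
t=14: vr[A=1024/263 B=3072/655 C=2334/655 D=3319808/836435 F=109056/26855 H=2334/655] → run C
t=15: vr[A=1024/263 B=3072/655 C=2989/655 D=3319808/836435 F=109056/26855 H=2334/655] → run H
t=16: vr[A=1024/263 B=3072/655 C=2989/655 D=3319808/836435 F=109056/26855 H=2989/655] → run A
t=17: vr[A=1536/263 B=3072/655 C=2989/655 D=3319808/836435 F=109056/26855 H=2989/655] → run D
t=18: vr[A=1536/263 B=3072/655 C=2989/655 D=3990528/836435 F=109056/26855 H=2989/655] → run F
t=19: vr[A=1536/263 B=3072/655 C=2989/655 D=3990528/836435 F=142592/26855 H=2989/655] → run C
t=20: vr[A=1536/263 B=3072/655 C=3644/655 D=3990528/836435 F=142592/26855 H=2989/655] → run H
t=21: vr[A=1536/263 B=3072/655 C=3644/655 D=3990528/836435 F=142592/26855 H=3644/655] → run B
t=22: vr[A=1536/263 B=4096/655 C=3644/655 D=3990528/836435 F=142592/26855 H=3644/655] → run D
t=23: vr[A=1536/263 B=4096/655 C=3644/655 F=142592/26855 H=3644/655] → run F
t=24: vr[A=1536/263 B=4096/655 C=3644/655 F=176128/26855 H=3644/655] → run C
t=25: vr[A=1536/263 B=4096/655 F=176128/26855 H=3644/655] → run H
t=26: vr[A=1536/263 B=4096/655 F=176128/26855 H=4299/655] → run A
t=27: vr[B=4096/655 F=176128/26855 H=4299/655] → run B
t=28: vr[B=1024/131 F=176128/26855 H=4299/655] → run F
t=29: vr[B=1024/131 F=209664/26855 H=4299/655] → run H
t=30: vr[B=1024/131 F=209664/26855] → run F
t=31: vr[B=1024/131] → run B
t=32: (idle)
t=33: (idle)
t=34: (idle)
t=35: (idle)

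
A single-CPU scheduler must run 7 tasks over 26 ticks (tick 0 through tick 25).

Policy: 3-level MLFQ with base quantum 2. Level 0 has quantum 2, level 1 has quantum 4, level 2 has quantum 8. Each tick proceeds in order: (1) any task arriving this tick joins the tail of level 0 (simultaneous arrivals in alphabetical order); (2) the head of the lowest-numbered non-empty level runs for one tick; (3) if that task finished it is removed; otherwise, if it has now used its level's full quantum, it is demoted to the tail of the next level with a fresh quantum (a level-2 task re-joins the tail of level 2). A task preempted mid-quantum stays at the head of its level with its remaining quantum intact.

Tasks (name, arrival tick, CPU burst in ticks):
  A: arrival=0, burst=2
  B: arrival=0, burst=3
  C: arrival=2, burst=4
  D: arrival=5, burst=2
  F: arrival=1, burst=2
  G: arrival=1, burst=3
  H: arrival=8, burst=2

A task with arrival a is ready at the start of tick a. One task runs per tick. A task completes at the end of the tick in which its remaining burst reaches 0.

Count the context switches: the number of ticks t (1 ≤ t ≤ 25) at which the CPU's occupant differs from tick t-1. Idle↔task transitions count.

t=0: L0/L1/L2 = AB/-/- → run A
t=1: L0/L1/L2 = ABFG/-/- → run A
t=2: L0/L1/L2 = BFGC/-/- → run B
t=3: L0/L1/L2 = BFGC/-/- → run B
t=4: L0/L1/L2 = FGC/B/- → run F
t=5: L0/L1/L2 = FGCD/B/- → run F
t=6: L0/L1/L2 = GCD/B/- → run G
t=7: L0/L1/L2 = GCD/B/- → run G
t=8: L0/L1/L2 = CDH/BG/- → run C
t=9: L0/L1/L2 = CDH/BG/- → run C
t=10: L0/L1/L2 = DH/BGC/- → run D
t=11: L0/L1/L2 = DH/BGC/- → run D
t=12: L0/L1/L2 = H/BGC/- → run H
t=13: L0/L1/L2 = H/BGC/- → run H
t=14: L0/L1/L2 = -/BGC/- → run B
t=15: L0/L1/L2 = -/GC/- → run G
t=16: L0/L1/L2 = -/C/- → run C
t=17: L0/L1/L2 = -/C/- → run C
t=18: (idle)
t=19: (idle)
t=20: (idle)
t=21: (idle)
t=22: (idle)
t=23: (idle)
t=24: (idle)
t=25: (idle)

context switches = 10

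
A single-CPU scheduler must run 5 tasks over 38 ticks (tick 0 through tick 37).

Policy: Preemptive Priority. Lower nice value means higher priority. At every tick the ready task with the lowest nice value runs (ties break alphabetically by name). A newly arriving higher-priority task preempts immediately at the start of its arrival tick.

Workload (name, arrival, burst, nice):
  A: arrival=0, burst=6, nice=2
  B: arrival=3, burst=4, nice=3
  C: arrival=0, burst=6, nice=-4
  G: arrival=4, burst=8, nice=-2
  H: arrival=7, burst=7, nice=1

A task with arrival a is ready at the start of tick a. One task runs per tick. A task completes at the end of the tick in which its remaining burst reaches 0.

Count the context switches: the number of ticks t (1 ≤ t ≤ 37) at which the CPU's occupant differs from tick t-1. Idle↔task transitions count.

context switches = 5

t=0: ready={A,C} → run C
t=1: ready={A,C} → run C
t=2: ready={A,C} → run C
t=3: ready={A,B,C} → run C
t=4: ready={A,B,C,G} → run C
t=5: ready={A,B,C,G} → run C
t=6: ready={A,B,G} → run G
t=7: ready={A,B,G,H} → run G
t=8: ready={A,B,G,H} → run G
t=9: ready={A,B,G,H} → run G
t=10: ready={A,B,G,H} → run G
t=11: ready={A,B,G,H} → run G
t=12: ready={A,B,G,H} → run G
t=13: ready={A,B,G,H} → run G
t=14: ready={A,B,H} → run H
t=15: ready={A,B,H} → run H
t=16: ready={A,B,H} → run H
t=17: ready={A,B,H} → run H
t=18: ready={A,B,H} → run H
t=19: ready={A,B,H} → run H
t=20: ready={A,B,H} → run H
t=21: ready={A,B} → run A
t=22: ready={A,B} → run A
t=23: ready={A,B} → run A
t=24: ready={A,B} → run A
t=25: ready={A,B} → run A
t=26: ready={A,B} → run A
t=27: ready={B} → run B
t=28: ready={B} → run B
t=29: ready={B} → run B
t=30: ready={B} → run B
t=31: (idle)
t=32: (idle)
t=33: (idle)
t=34: (idle)
t=35: (idle)
t=36: (idle)
t=37: (idle)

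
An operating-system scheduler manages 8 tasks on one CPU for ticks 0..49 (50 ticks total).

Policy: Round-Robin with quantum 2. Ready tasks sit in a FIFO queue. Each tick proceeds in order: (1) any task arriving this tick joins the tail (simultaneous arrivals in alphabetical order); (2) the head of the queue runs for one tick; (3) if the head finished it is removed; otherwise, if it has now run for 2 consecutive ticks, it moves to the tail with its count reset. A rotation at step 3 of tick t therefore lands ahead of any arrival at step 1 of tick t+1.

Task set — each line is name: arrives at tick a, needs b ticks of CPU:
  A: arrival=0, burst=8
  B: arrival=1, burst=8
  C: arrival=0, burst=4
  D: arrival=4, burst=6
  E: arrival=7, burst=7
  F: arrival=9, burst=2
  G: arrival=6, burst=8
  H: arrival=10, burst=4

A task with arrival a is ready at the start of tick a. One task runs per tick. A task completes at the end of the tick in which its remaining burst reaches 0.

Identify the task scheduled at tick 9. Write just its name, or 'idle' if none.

t=0: queue=[A,C] q_used=0 → run A
t=1: queue=[A,C,B] q_used=1 → run A
t=2: queue=[C,B,A] q_used=0 → run C
t=3: queue=[C,B,A] q_used=1 → run C
t=4: queue=[B,A,C,D] q_used=0 → run B
t=5: queue=[B,A,C,D] q_used=1 → run B
t=6: queue=[A,C,D,B,G] q_used=0 → run A
t=7: queue=[A,C,D,B,G,E] q_used=1 → run A
t=8: queue=[C,D,B,G,E,A] q_used=0 → run C
t=9: queue=[C,D,B,G,E,A,F] q_used=1 → run C
t=10: queue=[D,B,G,E,A,F,H] q_used=0 → run D
t=11: queue=[D,B,G,E,A,F,H] q_used=1 → run D
t=12: queue=[B,G,E,A,F,H,D] q_used=0 → run B
t=13: queue=[B,G,E,A,F,H,D] q_used=1 → run B
t=14: queue=[G,E,A,F,H,D,B] q_used=0 → run G
t=15: queue=[G,E,A,F,H,D,B] q_used=1 → run G
t=16: queue=[E,A,F,H,D,B,G] q_used=0 → run E
t=17: queue=[E,A,F,H,D,B,G] q_used=1 → run E
t=18: queue=[A,F,H,D,B,G,E] q_used=0 → run A
t=19: queue=[A,F,H,D,B,G,E] q_used=1 → run A
t=20: queue=[F,H,D,B,G,E,A] q_used=0 → run F
t=21: queue=[F,H,D,B,G,E,A] q_used=1 → run F
t=22: queue=[H,D,B,G,E,A] q_used=0 → run H
t=23: queue=[H,D,B,G,E,A] q_used=1 → run H
t=24: queue=[D,B,G,E,A,H] q_used=0 → run D
t=25: queue=[D,B,G,E,A,H] q_used=1 → run D
t=26: queue=[B,G,E,A,H,D] q_used=0 → run B
t=27: queue=[B,G,E,A,H,D] q_used=1 → run B
t=28: queue=[G,E,A,H,D,B] q_used=0 → run G
t=29: queue=[G,E,A,H,D,B] q_used=1 → run G
t=30: queue=[E,A,H,D,B,G] q_used=0 → run E
t=31: queue=[E,A,H,D,B,G] q_used=1 → run E
t=32: queue=[A,H,D,B,G,E] q_used=0 → run A
t=33: queue=[A,H,D,B,G,E] q_used=1 → run A
t=34: queue=[H,D,B,G,E] q_used=0 → run H
t=35: queue=[H,D,B,G,E] q_used=1 → run H
t=36: queue=[D,B,G,E] q_used=0 → run D
t=37: queue=[D,B,G,E] q_used=1 → run D
t=38: queue=[B,G,E] q_used=0 → run B
t=39: queue=[B,G,E] q_used=1 → run B
t=40: queue=[G,E] q_used=0 → run G
t=41: queue=[G,E] q_used=1 → run G
t=42: queue=[E,G] q_used=0 → run E
t=43: queue=[E,G] q_used=1 → run E
t=44: queue=[G,E] q_used=0 → run G
t=45: queue=[G,E] q_used=1 → run G
t=46: queue=[E] q_used=0 → run E
t=47: (idle)
t=48: (idle)
t=49: (idle)

running at tick 9 = C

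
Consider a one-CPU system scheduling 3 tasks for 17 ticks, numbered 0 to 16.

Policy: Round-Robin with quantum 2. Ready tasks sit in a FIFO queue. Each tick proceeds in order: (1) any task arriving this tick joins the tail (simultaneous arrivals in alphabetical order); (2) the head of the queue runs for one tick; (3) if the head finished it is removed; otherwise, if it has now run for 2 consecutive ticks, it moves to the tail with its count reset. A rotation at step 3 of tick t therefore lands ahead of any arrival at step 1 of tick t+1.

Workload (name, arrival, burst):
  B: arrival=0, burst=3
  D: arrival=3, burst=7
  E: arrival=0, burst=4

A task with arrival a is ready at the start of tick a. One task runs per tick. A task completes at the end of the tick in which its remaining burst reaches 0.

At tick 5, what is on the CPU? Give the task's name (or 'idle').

running at tick 5 = D

t=0: queue=[B,E] q_used=0 → run B
t=1: queue=[B,E] q_used=1 → run B
t=2: queue=[E,B] q_used=0 → run E
t=3: queue=[E,B,D] q_used=1 → run E
t=4: queue=[B,D,E] q_used=0 → run B
t=5: queue=[D,E] q_used=0 → run D
t=6: queue=[D,E] q_used=1 → run D
t=7: queue=[E,D] q_used=0 → run E
t=8: queue=[E,D] q_used=1 → run E
t=9: queue=[D] q_used=0 → run D
t=10: queue=[D] q_used=1 → run D
t=11: queue=[D] q_used=0 → run D
t=12: queue=[D] q_used=1 → run D
t=13: queue=[D] q_used=0 → run D
t=14: (idle)
t=15: (idle)
t=16: (idle)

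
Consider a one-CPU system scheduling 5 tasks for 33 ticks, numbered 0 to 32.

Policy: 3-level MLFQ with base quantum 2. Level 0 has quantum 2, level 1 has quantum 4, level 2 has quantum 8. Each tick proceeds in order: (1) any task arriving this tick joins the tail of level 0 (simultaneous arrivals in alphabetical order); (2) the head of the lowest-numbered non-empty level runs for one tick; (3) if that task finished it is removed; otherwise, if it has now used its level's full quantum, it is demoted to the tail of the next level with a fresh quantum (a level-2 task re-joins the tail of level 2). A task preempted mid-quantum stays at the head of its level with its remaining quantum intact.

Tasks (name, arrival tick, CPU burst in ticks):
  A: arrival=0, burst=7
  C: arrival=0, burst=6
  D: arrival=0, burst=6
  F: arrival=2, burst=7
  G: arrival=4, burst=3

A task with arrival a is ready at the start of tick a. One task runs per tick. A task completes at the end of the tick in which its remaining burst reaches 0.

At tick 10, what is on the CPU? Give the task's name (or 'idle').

t=0: L0/L1/L2 = ACD/-/- → run A
t=1: L0/L1/L2 = ACD/-/- → run A
t=2: L0/L1/L2 = CDF/A/- → run C
t=3: L0/L1/L2 = CDF/A/- → run C
t=4: L0/L1/L2 = DFG/AC/- → run D
t=5: L0/L1/L2 = DFG/AC/- → run D
t=6: L0/L1/L2 = FG/ACD/- → run F
t=7: L0/L1/L2 = FG/ACD/- → run F
t=8: L0/L1/L2 = G/ACDF/- → run G
t=9: L0/L1/L2 = G/ACDF/- → run G
t=10: L0/L1/L2 = -/ACDFG/- → run A
t=11: L0/L1/L2 = -/ACDFG/- → run A
t=12: L0/L1/L2 = -/ACDFG/- → run A
t=13: L0/L1/L2 = -/ACDFG/- → run A
t=14: L0/L1/L2 = -/CDFG/A → run C
t=15: L0/L1/L2 = -/CDFG/A → run C
t=16: L0/L1/L2 = -/CDFG/A → run C
t=17: L0/L1/L2 = -/CDFG/A → run C
t=18: L0/L1/L2 = -/DFG/A → run D
t=19: L0/L1/L2 = -/DFG/A → run D
t=20: L0/L1/L2 = -/DFG/A → run D
t=21: L0/L1/L2 = -/DFG/A → run D
t=22: L0/L1/L2 = -/FG/A → run F
t=23: L0/L1/L2 = -/FG/A → run F
t=24: L0/L1/L2 = -/FG/A → run F
t=25: L0/L1/L2 = -/FG/A → run F
t=26: L0/L1/L2 = -/G/AF → run G
t=27: L0/L1/L2 = -/-/AF → run A
t=28: L0/L1/L2 = -/-/F → run F
t=29: (idle)
t=30: (idle)
t=31: (idle)
t=32: (idle)

running at tick 10 = A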